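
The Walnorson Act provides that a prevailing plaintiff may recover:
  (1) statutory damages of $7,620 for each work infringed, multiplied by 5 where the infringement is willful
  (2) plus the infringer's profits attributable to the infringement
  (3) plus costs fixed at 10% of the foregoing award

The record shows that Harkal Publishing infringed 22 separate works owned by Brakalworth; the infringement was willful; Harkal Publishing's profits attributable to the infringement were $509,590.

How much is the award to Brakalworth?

Statutory damages: 22 × $7,620 = $167,640
Multiplied by 5: 5 × $167,640 = $838,200
Combined award: $838,200 + $509,590 = $1,347,790
Costs: 10% of $1,347,790 = $134,779
Award plus costs: $1,347,790 + $134,779 = $1,482,569

$1,482,569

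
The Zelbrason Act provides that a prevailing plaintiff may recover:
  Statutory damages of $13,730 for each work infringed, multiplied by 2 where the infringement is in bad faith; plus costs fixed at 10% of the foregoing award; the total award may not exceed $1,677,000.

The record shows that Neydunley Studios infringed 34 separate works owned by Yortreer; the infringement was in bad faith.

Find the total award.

$1,027,004

Statutory damages: 34 × $13,730 = $466,820
Doubled: 2 × $466,820 = $933,640
Costs: 10% of $933,640 = $93,364
Award plus costs: $933,640 + $93,364 = $1,027,004
Cap at $1,677,000: $1,027,004 is within the cap, no reduction.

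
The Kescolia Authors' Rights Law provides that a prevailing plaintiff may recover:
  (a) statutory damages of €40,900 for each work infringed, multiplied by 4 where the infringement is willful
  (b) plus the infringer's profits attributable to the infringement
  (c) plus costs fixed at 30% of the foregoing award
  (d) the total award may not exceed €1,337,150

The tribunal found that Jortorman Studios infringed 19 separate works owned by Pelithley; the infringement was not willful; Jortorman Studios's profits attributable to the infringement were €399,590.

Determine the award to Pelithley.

€1,337,150

Statutory damages: 19 × €40,900 = €777,100
Infringement not willful: no ×4 enhancement.
Combined award: €777,100 + €399,590 = €1,176,690
Costs: 30% of €1,176,690 = €353,007
Award plus costs: €1,176,690 + €353,007 = €1,529,697
Cap at €1,337,150: €1,529,697 exceeds the cap → €1,337,150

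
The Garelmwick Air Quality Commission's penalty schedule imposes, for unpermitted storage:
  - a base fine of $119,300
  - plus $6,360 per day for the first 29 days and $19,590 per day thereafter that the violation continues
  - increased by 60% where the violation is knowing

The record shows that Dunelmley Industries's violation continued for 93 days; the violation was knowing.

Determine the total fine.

First 29 days: 29 × $6,360 = $184,440
Remaining days: (93 − 29) × $19,590 = $1,253,760
Per-day component: $184,440 + $1,253,760 = $1,438,200
Base plus per-day: $119,300 + $1,438,200 = $1,557,500
Enhancement: 60% of $1,557,500 = $934,500
Enhanced fine: $1,557,500 + $934,500 = $2,492,000

$2,492,000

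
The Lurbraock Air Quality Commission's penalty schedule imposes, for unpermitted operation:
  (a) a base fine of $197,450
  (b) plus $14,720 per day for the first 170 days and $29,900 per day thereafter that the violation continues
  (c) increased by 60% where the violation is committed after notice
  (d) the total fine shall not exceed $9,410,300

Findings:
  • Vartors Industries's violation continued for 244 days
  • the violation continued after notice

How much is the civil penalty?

First 170 days: 170 × $14,720 = $2,502,400
Remaining days: (244 − 170) × $29,900 = $2,212,600
Per-day component: $2,502,400 + $2,212,600 = $4,715,000
Base plus per-day: $197,450 + $4,715,000 = $4,912,450
Enhancement: 60% of $4,912,450 = $2,947,470
Enhanced fine: $4,912,450 + $2,947,470 = $7,859,920
Cap at $9,410,300: $7,859,920 is within the cap, no reduction.

$7,859,920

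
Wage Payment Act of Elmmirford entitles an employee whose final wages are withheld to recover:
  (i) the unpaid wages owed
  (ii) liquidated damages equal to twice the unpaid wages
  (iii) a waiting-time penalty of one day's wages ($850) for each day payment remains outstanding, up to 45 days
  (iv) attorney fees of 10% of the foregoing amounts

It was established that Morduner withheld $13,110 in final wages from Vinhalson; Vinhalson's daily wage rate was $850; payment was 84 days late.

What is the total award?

Total award: $85,338

Doubled: 2 × $13,110 = $26,220
Penalty days: min(84, 45) = 45
Waiting-time penalty: 45 × $850 = $38,250
Subtotal: $13,110 + $26,220 + $38,250 = $77,580
Attorney fees: 10% of $77,580 = $7,758
Total award: $77,580 + $7,758 = $85,338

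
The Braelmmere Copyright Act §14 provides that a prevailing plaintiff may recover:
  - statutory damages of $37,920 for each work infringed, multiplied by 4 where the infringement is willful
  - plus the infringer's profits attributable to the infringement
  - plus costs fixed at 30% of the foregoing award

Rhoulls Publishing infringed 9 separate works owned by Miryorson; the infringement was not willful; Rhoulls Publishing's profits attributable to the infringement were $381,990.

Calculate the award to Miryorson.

Award: $940,251

Statutory damages: 9 × $37,920 = $341,280
Infringement not willful: no ×4 enhancement.
Combined award: $341,280 + $381,990 = $723,270
Costs: 30% of $723,270 = $216,981
Award plus costs: $723,270 + $216,981 = $940,251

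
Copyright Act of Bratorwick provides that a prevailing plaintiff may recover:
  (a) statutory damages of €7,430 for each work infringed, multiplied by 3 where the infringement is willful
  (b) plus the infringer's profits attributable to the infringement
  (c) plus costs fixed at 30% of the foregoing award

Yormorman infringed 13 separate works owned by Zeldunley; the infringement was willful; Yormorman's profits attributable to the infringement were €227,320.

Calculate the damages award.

Statutory damages: 13 × €7,430 = €96,590
Trebled: 3 × €96,590 = €289,770
Combined award: €289,770 + €227,320 = €517,090
Costs: 30% of €517,090 = €155,127
Award plus costs: €517,090 + €155,127 = €672,217

Award: €672,217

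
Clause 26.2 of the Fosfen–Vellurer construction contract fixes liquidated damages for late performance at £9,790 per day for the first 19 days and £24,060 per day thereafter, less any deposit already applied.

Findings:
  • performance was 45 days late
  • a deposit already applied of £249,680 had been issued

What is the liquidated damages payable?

First 19 days: 19 × £9,790 = £186,010
Remaining days: (45 − 19) × £24,060 = £625,560
Accrued per-day damages: £186,010 + £625,560 = £811,570
Less deposit already applied: £811,570 − £249,680 = £561,890

£561,890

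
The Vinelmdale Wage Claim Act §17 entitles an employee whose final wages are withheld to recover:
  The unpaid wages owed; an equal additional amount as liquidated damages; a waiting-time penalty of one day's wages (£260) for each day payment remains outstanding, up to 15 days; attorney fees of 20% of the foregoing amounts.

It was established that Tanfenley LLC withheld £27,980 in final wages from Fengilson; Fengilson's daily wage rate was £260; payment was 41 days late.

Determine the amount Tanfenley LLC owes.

£71,832

Liquidated damages (equal amount): £27,980
Penalty days: min(41, 15) = 15
Waiting-time penalty: 15 × £260 = £3,900
Subtotal: £27,980 + £27,980 + £3,900 = £59,860
Attorney fees: 20% of £59,860 = £11,972
Total award: £59,860 + £11,972 = £71,832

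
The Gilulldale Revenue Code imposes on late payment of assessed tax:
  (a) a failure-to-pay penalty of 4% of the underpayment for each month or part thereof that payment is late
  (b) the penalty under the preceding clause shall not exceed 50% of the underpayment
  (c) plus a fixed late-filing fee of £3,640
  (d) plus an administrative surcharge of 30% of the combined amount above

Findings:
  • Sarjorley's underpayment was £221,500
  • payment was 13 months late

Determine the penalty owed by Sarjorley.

Accrued rate: 4% × 13 = 52%, capped at 50% → 50%
Failure-to-pay penalty: 50% of £221,500 = £110,750
Penalty before surcharge: £110,750 + £3,640 = £114,390
Administrative surcharge: 30% of £114,390 = £34,317
Total penalty: £114,390 + £34,317 = £148,707

£148,707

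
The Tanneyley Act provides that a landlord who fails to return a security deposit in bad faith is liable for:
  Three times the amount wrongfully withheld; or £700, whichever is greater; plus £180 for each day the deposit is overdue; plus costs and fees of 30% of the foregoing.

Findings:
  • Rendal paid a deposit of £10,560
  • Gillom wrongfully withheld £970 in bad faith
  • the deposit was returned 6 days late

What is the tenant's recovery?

Trebled: 3 × £970 = £2,910
Minimum £700: £2,910 meets the minimum, no increase.
Late-return penalty: 6 × £180 = £1,080
Damages plus late penalty: £2,910 + £1,080 = £3,990
Costs and fees: 30% of £3,990 = £1,197
Total recovery: £3,990 + £1,197 = £5,187

Recovery: £5,187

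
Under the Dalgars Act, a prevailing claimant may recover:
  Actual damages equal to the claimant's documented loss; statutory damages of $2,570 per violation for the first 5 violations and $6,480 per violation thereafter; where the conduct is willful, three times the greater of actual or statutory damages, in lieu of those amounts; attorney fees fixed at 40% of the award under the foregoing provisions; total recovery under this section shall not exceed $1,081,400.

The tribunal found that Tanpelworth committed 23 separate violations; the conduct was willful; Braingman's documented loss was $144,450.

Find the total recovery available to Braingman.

$606,690

First 5 violations: 5 × $2,570 = $12,850
Remaining violations: (23 − 5) × $6,480 = $116,640
Statutory damages: $12,850 + $116,640 = $129,490
Greater of actual damages ($144,450) or statutory damages ($129,490): $144,450
Trebled: 3 × $144,450 = $433,350
Attorney fees: 40% of $433,350 = $173,340
Total before cap: $433,350 + $173,340 = $606,690
Cap at $1,081,400: $606,690 is within the cap, no reduction.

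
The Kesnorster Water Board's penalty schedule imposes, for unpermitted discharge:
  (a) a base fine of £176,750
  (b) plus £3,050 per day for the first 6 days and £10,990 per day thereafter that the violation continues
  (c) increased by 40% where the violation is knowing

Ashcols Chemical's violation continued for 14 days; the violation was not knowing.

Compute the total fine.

First 6 days: 6 × £3,050 = £18,300
Remaining days: (14 − 6) × £10,990 = £87,920
Per-day component: £18,300 + £87,920 = £106,220
Base plus per-day: £176,750 + £106,220 = £282,970
The violation was not knowing: no 40% increase.

£282,970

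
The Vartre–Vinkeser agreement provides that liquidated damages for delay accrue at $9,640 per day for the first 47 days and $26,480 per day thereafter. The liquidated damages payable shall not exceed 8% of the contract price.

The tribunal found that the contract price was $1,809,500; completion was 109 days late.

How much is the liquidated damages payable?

$144,760

First 47 days: 47 × $9,640 = $453,080
Remaining days: (109 − 47) × $26,480 = $1,641,760
Accrued per-day damages: $453,080 + $1,641,760 = $2,094,840
Cap: 8% of $1,809,500 = $144,760
Cap at $144,760: $2,094,840 exceeds the cap → $144,760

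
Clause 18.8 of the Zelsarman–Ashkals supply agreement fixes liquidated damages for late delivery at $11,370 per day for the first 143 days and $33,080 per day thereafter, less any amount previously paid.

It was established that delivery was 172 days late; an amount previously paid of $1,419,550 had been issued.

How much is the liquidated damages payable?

First 143 days: 143 × $11,370 = $1,625,910
Remaining days: (172 − 143) × $33,080 = $959,320
Accrued per-day damages: $1,625,910 + $959,320 = $2,585,230
Less amount previously paid: $2,585,230 − $1,419,550 = $1,165,680

$1,165,680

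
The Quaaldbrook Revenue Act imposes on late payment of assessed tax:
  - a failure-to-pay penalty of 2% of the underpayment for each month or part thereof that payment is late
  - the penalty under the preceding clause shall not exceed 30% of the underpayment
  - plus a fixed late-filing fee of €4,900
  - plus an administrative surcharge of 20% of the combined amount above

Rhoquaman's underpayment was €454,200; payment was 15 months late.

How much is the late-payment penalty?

€169,392

Accrued rate: 2% × 15 = 30%, capped at 30% → 30%
Failure-to-pay penalty: 30% of €454,200 = €136,260
Penalty before surcharge: €136,260 + €4,900 = €141,160
Administrative surcharge: 20% of €141,160 = €28,232
Total penalty: €141,160 + €28,232 = €169,392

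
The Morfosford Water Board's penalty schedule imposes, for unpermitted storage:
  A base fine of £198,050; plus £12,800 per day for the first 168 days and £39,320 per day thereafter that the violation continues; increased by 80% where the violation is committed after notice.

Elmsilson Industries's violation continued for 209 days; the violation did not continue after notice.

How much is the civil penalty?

£3,960,570

First 168 days: 168 × £12,800 = £2,150,400
Remaining days: (209 − 168) × £39,320 = £1,612,120
Per-day component: £2,150,400 + £1,612,120 = £3,762,520
Base plus per-day: £198,050 + £3,762,520 = £3,960,570
The violation did not continue after notice: no 80% increase.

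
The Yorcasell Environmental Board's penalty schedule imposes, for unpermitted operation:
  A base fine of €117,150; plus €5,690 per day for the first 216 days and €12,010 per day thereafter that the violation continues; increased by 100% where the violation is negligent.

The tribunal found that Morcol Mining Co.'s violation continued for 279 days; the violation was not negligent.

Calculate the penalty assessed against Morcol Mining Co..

€2,102,820

First 216 days: 216 × €5,690 = €1,229,040
Remaining days: (279 − 216) × €12,010 = €756,630
Per-day component: €1,229,040 + €756,630 = €1,985,670
Base plus per-day: €117,150 + €1,985,670 = €2,102,820
The violation was not negligent: no 100% increase.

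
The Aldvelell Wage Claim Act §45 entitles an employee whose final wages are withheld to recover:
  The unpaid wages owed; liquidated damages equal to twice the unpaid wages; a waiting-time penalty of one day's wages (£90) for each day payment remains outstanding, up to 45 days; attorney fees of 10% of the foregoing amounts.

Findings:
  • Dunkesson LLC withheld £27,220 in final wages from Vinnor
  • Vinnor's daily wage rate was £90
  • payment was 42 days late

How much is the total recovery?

£93,984

Doubled: 2 × £27,220 = £54,440
Penalty days: min(42, 45) = 42
Waiting-time penalty: 42 × £90 = £3,780
Subtotal: £27,220 + £54,440 + £3,780 = £85,440
Attorney fees: 10% of £85,440 = £8,544
Total award: £85,440 + £8,544 = £93,984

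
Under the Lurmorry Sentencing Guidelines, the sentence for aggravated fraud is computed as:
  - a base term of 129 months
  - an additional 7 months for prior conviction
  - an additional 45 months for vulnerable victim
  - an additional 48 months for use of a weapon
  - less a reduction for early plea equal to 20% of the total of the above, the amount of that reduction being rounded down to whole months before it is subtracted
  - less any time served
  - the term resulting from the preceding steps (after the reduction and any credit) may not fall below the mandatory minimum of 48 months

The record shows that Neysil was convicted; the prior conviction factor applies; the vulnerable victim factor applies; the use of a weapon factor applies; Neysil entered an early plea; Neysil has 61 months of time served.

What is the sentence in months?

Prior conviction enhancement: +7 months
Vulnerable victim enhancement: +45 months
Use of a weapon enhancement: +48 months
Adjusted term: 129 months + 7 months + 45 months + 48 months = 229 months
Early plea reduction: 20% of 229 months = 45 months (rounded down)
After reduction: 229 − 45 = 184 months
Less time served: 184 months − 61 months = 123 months
Minimum 48 months: 123 months meets the minimum, no increase.

123 months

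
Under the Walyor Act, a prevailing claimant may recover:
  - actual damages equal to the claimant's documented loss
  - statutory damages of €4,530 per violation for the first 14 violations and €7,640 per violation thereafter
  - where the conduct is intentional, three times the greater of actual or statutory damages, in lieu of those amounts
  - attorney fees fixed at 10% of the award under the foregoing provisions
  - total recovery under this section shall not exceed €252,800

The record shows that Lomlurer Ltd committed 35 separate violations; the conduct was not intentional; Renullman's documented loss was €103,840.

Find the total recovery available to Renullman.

€252,800

First 14 violations: 14 × €4,530 = €63,420
Remaining violations: (35 − 14) × €7,640 = €160,440
Statutory damages: €63,420 + €160,440 = €223,860
Conduct not intentional: the in-lieu enhancement does not apply.
Actual plus statutory damages: €103,840 + €223,860 = €327,700
Attorney fees: 10% of €327,700 = €32,770
Total before cap: €327,700 + €32,770 = €360,470
Cap at €252,800: €360,470 exceeds the cap → €252,800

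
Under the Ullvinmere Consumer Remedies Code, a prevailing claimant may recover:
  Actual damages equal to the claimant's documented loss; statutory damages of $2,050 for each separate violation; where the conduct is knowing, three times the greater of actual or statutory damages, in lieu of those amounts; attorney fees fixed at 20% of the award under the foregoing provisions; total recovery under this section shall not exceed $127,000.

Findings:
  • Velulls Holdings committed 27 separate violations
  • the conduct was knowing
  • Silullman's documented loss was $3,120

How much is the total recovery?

Total recovery: $127,000

Statutory damages: 27 × $2,050 = $55,350
Greater of actual damages ($3,120) or statutory damages ($55,350): $55,350
Trebled: 3 × $55,350 = $166,050
Attorney fees: 20% of $166,050 = $33,210
Total before cap: $166,050 + $33,210 = $199,260
Cap at $127,000: $199,260 exceeds the cap → $127,000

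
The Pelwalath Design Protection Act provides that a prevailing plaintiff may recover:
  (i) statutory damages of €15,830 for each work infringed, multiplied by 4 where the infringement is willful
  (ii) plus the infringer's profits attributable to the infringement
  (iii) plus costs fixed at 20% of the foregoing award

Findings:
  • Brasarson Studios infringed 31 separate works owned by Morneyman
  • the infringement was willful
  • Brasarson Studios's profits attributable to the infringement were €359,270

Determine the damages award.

€2,786,628

Statutory damages: 31 × €15,830 = €490,730
Multiplied by 4: 4 × €490,730 = €1,962,920
Combined award: €1,962,920 + €359,270 = €2,322,190
Costs: 20% of €2,322,190 = €464,438
Award plus costs: €2,322,190 + €464,438 = €2,786,628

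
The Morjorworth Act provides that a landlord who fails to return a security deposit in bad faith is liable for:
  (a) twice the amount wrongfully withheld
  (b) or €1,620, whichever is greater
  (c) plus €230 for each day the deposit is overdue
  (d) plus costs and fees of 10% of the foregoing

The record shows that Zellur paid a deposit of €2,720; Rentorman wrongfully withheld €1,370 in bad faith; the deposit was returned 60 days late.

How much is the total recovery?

Doubled: 2 × €1,370 = €2,740
Minimum €1,620: €2,740 meets the minimum, no increase.
Late-return penalty: 60 × €230 = €13,800
Damages plus late penalty: €2,740 + €13,800 = €16,540
Costs and fees: 10% of €16,540 = €1,654
Total recovery: €16,540 + €1,654 = €18,194

€18,194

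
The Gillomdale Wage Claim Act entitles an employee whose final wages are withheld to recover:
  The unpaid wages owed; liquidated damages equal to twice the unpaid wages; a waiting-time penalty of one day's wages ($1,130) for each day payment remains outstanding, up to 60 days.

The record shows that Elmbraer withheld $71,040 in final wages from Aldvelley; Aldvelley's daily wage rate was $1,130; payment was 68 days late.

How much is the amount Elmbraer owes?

Total award: $280,920

Doubled: 2 × $71,040 = $142,080
Penalty days: min(68, 60) = 60
Waiting-time penalty: 60 × $1,130 = $67,800
Total award: $71,040 + $142,080 + $67,800 = $280,920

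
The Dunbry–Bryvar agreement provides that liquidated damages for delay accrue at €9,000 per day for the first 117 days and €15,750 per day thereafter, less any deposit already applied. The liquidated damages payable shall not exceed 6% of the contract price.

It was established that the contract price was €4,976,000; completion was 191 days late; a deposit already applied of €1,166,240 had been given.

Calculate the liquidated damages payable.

€298,560

First 117 days: 117 × €9,000 = €1,053,000
Remaining days: (191 − 117) × €15,750 = €1,165,500
Accrued per-day damages: €1,053,000 + €1,165,500 = €2,218,500
Less deposit already applied: €2,218,500 − €1,166,240 = €1,052,260
Cap: 6% of €4,976,000 = €298,560
Cap at €298,560: €1,052,260 exceeds the cap → €298,560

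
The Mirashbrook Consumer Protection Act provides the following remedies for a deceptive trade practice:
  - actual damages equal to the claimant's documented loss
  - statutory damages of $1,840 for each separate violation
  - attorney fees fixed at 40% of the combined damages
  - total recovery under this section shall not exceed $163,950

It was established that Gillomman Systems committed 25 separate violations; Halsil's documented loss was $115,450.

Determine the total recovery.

Total recovery: $163,950

Statutory damages: 25 × $1,840 = $46,000
Combined damages: $115,450 + $46,000 = $161,450
Attorney fees: 40% of $161,450 = $64,580
Total before cap: $161,450 + $64,580 = $226,030
Cap at $163,950: $226,030 exceeds the cap → $163,950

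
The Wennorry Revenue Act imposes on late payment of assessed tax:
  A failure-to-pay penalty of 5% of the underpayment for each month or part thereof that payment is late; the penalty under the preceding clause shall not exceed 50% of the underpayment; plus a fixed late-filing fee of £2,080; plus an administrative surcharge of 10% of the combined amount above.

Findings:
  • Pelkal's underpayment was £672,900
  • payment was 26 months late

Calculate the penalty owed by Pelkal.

£372,383

Accrued rate: 5% × 26 = 130%, capped at 50% → 50%
Failure-to-pay penalty: 50% of £672,900 = £336,450
Penalty before surcharge: £336,450 + £2,080 = £338,530
Administrative surcharge: 10% of £338,530 = £33,853
Total penalty: £338,530 + £33,853 = £372,383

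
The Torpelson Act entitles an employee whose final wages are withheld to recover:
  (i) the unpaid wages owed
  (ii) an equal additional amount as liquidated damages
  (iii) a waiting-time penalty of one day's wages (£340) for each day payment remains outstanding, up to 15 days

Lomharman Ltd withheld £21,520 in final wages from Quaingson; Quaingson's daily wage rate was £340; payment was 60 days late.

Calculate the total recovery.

Liquidated damages (equal amount): £21,520
Penalty days: min(60, 15) = 15
Waiting-time penalty: 15 × £340 = £5,100
Total award: £21,520 + £21,520 + £5,100 = £48,140

£48,140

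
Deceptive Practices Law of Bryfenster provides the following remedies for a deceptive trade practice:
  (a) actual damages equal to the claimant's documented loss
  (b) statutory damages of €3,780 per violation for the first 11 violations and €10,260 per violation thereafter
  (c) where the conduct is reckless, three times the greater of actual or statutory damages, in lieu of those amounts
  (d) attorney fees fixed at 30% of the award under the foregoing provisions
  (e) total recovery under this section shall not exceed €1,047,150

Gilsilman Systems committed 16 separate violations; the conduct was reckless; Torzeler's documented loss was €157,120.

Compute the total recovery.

€612,768

First 11 violations: 11 × €3,780 = €41,580
Remaining violations: (16 − 11) × €10,260 = €51,300
Statutory damages: €41,580 + €51,300 = €92,880
Greater of actual damages (€157,120) or statutory damages (€92,880): €157,120
Trebled: 3 × €157,120 = €471,360
Attorney fees: 30% of €471,360 = €141,408
Total before cap: €471,360 + €141,408 = €612,768
Cap at €1,047,150: €612,768 is within the cap, no reduction.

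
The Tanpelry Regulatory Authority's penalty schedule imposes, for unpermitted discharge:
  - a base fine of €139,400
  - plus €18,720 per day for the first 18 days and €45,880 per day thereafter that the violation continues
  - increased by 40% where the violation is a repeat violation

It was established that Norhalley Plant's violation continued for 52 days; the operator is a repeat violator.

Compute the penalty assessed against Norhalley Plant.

First 18 days: 18 × €18,720 = €336,960
Remaining days: (52 − 18) × €45,880 = €1,559,920
Per-day component: €336,960 + €1,559,920 = €1,896,880
Base plus per-day: €139,400 + €1,896,880 = €2,036,280
Enhancement: 40% of €2,036,280 = €814,512
Enhanced fine: €2,036,280 + €814,512 = €2,850,792

€2,850,792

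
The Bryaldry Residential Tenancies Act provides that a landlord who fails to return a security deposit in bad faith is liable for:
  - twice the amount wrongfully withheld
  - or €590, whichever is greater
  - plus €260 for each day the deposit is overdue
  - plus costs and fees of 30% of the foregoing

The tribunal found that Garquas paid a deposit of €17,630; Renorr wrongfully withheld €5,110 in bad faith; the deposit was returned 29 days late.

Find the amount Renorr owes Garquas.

€23,088

Doubled: 2 × €5,110 = €10,220
Minimum €590: €10,220 meets the minimum, no increase.
Late-return penalty: 29 × €260 = €7,540
Damages plus late penalty: €10,220 + €7,540 = €17,760
Costs and fees: 30% of €17,760 = €5,328
Total recovery: €17,760 + €5,328 = €23,088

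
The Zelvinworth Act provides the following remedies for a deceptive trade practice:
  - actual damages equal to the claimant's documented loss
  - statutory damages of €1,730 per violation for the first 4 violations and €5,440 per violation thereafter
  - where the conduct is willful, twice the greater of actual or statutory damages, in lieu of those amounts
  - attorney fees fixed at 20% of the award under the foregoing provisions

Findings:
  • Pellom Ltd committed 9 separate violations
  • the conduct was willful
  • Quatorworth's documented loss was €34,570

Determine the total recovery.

First 4 violations: 4 × €1,730 = €6,920
Remaining violations: (9 − 4) × €5,440 = €27,200
Statutory damages: €6,920 + €27,200 = €34,120
Greater of actual damages (€34,570) or statutory damages (€34,120): €34,570
Doubled: 2 × €34,570 = €69,140
Attorney fees: 20% of €69,140 = €13,828
Total recovery: €69,140 + €13,828 = €82,968

€82,968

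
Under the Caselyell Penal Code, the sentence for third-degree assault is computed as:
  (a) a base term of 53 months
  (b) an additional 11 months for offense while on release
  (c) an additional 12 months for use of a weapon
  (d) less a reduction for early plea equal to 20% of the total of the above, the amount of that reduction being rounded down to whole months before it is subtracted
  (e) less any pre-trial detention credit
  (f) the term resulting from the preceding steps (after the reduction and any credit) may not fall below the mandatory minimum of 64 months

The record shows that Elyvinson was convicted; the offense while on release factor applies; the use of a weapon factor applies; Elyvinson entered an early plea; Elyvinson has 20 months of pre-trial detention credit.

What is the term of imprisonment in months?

Offense while on release enhancement: +11 months
Use of a weapon enhancement: +12 months
Adjusted term: 53 months + 11 months + 12 months = 76 months
Early plea reduction: 20% of 76 months = 15 months (rounded down)
After reduction: 76 − 15 = 61 months
Less pre-trial detention credit: 61 months − 20 months = 41 months
Minimum 64 months: 41 months is below the minimum → 64 months

64 months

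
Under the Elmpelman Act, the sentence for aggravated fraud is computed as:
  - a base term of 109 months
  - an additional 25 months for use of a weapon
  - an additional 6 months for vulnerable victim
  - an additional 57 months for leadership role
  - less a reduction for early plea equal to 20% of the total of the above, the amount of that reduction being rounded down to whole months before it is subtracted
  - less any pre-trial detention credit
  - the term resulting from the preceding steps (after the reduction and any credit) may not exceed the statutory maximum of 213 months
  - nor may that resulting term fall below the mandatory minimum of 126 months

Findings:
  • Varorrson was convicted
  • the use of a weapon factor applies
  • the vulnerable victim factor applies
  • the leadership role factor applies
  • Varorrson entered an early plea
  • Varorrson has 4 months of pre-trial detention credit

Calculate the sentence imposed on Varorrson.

154 months

Use of a weapon enhancement: +25 months
Vulnerable victim enhancement: +6 months
Leadership role enhancement: +57 months
Adjusted term: 109 months + 25 months + 6 months + 57 months = 197 months
Early plea reduction: 20% of 197 months = 39 months (rounded down)
After reduction: 197 − 39 = 158 months
Less pre-trial detention credit: 158 months − 4 months = 154 months
Cap at 213 months: 154 months is within the cap, no reduction.
Minimum 126 months: 154 months meets the minimum, no increase.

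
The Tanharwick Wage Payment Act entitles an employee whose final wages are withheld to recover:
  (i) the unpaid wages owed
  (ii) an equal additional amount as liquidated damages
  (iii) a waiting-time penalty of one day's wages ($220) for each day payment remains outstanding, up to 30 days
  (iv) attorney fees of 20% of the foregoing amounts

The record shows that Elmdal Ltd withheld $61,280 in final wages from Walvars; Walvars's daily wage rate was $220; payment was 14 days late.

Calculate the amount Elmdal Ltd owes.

Liquidated damages (equal amount): $61,280
Penalty days: min(14, 30) = 14
Waiting-time penalty: 14 × $220 = $3,080
Subtotal: $61,280 + $61,280 + $3,080 = $125,640
Attorney fees: 20% of $125,640 = $25,128
Total award: $125,640 + $25,128 = $150,768

$150,768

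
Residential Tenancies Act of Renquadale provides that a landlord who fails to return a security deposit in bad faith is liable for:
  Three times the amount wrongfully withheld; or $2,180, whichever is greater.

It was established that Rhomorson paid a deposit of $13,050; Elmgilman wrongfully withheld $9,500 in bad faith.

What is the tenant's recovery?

Trebled: 3 × $9,500 = $28,500
Minimum $2,180: $28,500 meets the minimum, no increase.

$28,500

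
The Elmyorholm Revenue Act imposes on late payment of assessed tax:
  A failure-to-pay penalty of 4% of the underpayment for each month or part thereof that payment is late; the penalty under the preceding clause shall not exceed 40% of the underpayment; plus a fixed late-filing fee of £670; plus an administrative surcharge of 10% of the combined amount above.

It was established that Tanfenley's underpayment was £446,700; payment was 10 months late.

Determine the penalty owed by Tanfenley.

Penalty: £197,285

Accrued rate: 4% × 10 = 40%, capped at 40% → 40%
Failure-to-pay penalty: 40% of £446,700 = £178,680
Penalty before surcharge: £178,680 + £670 = £179,350
Administrative surcharge: 10% of £179,350 = £17,935
Total penalty: £179,350 + £17,935 = £197,285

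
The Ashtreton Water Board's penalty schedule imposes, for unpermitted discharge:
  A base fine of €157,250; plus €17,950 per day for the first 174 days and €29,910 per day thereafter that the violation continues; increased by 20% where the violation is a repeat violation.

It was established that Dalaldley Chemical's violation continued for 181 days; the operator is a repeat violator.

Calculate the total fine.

€4,187,904

First 174 days: 174 × €17,950 = €3,123,300
Remaining days: (181 − 174) × €29,910 = €209,370
Per-day component: €3,123,300 + €209,370 = €3,332,670
Base plus per-day: €157,250 + €3,332,670 = €3,489,920
Enhancement: 20% of €3,489,920 = €697,984
Enhanced fine: €3,489,920 + €697,984 = €4,187,904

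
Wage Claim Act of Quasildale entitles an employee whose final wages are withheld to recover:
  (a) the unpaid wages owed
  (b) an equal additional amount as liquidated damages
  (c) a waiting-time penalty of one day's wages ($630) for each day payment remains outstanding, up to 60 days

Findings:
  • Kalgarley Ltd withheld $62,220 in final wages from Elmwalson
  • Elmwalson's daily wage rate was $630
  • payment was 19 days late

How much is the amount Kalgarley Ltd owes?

Liquidated damages (equal amount): $62,220
Penalty days: min(19, 60) = 19
Waiting-time penalty: 19 × $630 = $11,970
Total award: $62,220 + $62,220 + $11,970 = $136,410

Total award: $136,410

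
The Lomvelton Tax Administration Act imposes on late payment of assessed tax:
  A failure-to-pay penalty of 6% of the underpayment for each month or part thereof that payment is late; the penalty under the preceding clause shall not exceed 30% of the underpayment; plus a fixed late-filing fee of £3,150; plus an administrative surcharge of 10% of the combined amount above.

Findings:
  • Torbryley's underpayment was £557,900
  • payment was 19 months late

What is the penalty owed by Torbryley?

£187,572

Accrued rate: 6% × 19 = 114%, capped at 30% → 30%
Failure-to-pay penalty: 30% of £557,900 = £167,370
Penalty before surcharge: £167,370 + £3,150 = £170,520
Administrative surcharge: 10% of £170,520 = £17,052
Total penalty: £170,520 + £17,052 = £187,572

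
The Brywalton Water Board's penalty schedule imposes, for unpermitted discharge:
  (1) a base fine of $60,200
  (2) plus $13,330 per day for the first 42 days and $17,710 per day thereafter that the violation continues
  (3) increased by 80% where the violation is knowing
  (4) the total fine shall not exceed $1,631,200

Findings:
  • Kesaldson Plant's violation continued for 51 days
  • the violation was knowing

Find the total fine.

Civil penalty: $1,403,010

First 42 days: 42 × $13,330 = $559,860
Remaining days: (51 − 42) × $17,710 = $159,390
Per-day component: $559,860 + $159,390 = $719,250
Base plus per-day: $60,200 + $719,250 = $779,450
Enhancement: 80% of $779,450 = $623,560
Enhanced fine: $779,450 + $623,560 = $1,403,010
Cap at $1,631,200: $1,403,010 is within the cap, no reduction.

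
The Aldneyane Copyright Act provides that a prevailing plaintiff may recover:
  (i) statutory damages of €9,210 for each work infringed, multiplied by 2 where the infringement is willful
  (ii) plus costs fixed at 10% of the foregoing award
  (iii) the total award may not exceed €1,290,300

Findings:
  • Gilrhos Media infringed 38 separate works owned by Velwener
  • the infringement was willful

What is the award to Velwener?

Statutory damages: 38 × €9,210 = €349,980
Doubled: 2 × €349,980 = €699,960
Costs: 10% of €699,960 = €69,996
Award plus costs: €699,960 + €69,996 = €769,956
Cap at €1,290,300: €769,956 is within the cap, no reduction.

€769,956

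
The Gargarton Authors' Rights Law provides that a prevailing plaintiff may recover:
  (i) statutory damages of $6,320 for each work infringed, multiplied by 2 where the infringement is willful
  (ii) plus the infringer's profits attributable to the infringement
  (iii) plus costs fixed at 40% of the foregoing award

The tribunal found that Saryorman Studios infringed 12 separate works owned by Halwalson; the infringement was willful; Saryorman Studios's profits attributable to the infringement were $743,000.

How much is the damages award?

Award: $1,252,552

Statutory damages: 12 × $6,320 = $75,840
Doubled: 2 × $75,840 = $151,680
Combined award: $151,680 + $743,000 = $894,680
Costs: 40% of $894,680 = $357,872
Award plus costs: $894,680 + $357,872 = $1,252,552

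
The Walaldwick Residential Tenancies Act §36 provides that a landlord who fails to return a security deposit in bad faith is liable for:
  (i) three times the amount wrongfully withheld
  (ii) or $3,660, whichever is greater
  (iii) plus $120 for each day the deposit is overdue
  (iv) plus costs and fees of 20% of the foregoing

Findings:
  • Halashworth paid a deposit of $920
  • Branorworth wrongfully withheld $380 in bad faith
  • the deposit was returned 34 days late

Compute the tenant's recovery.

Trebled: 3 × $380 = $1,140
Minimum $3,660: $1,140 is below the minimum → $3,660
Late-return penalty: 34 × $120 = $4,080
Damages plus late penalty: $3,660 + $4,080 = $7,740
Costs and fees: 20% of $7,740 = $1,548
Total recovery: $7,740 + $1,548 = $9,288

$9,288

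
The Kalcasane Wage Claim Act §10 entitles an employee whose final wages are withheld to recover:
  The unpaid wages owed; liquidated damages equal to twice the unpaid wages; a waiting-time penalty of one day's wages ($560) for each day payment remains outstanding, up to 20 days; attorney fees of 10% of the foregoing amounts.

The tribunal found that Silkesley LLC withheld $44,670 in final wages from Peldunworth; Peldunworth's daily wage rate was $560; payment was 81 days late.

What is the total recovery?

Total award: $159,731

Doubled: 2 × $44,670 = $89,340
Penalty days: min(81, 20) = 20
Waiting-time penalty: 20 × $560 = $11,200
Subtotal: $44,670 + $89,340 + $11,200 = $145,210
Attorney fees: 10% of $145,210 = $14,521
Total award: $145,210 + $14,521 = $159,731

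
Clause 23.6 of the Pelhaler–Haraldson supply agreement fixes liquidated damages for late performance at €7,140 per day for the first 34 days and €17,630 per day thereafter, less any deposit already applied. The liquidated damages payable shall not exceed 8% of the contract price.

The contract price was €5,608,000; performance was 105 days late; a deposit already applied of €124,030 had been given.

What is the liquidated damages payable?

First 34 days: 34 × €7,140 = €242,760
Remaining days: (105 − 34) × €17,630 = €1,251,730
Accrued per-day damages: €242,760 + €1,251,730 = €1,494,490
Less deposit already applied: €1,494,490 − €124,030 = €1,370,460
Cap: 8% of €5,608,000 = €448,640
Cap at €448,640: €1,370,460 exceeds the cap → €448,640

€448,640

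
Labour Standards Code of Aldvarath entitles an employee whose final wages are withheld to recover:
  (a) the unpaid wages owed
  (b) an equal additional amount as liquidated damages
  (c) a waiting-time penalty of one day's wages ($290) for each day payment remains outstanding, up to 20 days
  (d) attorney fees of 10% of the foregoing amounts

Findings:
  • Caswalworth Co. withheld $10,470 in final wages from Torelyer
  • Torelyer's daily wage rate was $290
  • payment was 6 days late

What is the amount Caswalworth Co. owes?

$24,948

Liquidated damages (equal amount): $10,470
Penalty days: min(6, 20) = 6
Waiting-time penalty: 6 × $290 = $1,740
Subtotal: $10,470 + $10,470 + $1,740 = $22,680
Attorney fees: 10% of $22,680 = $2,268
Total award: $22,680 + $2,268 = $24,948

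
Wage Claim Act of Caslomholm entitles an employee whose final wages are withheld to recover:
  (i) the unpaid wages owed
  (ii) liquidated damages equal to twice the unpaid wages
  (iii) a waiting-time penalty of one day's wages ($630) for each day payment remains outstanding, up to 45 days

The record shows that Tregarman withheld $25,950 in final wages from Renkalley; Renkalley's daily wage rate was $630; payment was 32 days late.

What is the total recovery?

Doubled: 2 × $25,950 = $51,900
Penalty days: min(32, 45) = 32
Waiting-time penalty: 32 × $630 = $20,160
Total award: $25,950 + $51,900 + $20,160 = $98,010

$98,010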